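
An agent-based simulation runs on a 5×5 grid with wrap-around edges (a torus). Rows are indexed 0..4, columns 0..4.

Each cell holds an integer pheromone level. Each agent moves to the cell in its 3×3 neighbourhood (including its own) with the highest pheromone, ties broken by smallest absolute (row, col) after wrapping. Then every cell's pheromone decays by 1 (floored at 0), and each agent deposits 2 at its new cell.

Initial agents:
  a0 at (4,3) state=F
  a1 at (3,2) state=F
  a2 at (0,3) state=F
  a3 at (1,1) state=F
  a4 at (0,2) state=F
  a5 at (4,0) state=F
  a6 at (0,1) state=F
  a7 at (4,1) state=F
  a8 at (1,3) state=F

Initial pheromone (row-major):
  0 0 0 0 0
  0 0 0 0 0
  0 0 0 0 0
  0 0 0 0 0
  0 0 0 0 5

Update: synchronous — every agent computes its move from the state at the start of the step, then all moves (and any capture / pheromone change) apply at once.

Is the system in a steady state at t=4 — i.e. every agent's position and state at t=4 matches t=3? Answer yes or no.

no

t=1: a0@(4,4) a1@(2,1) a2@(4,4) a3@(0,0) a4@(0,1) a5@(4,4) a6@(0,0) a7@(0,0) a8@(0,2) | pheromone: 6 2 2 0 0 / 0 0 0 0 0 / 0 2 0 0 0 / 0 0 0 0 0 / 0 0 0 0 10
t=2: a0@(4,4) a1@(2,1) a2@(4,4) a3@(4,4) a4@(0,0) a5@(4,4) a6@(4,4) a7@(4,4) a8@(0,1) | pheromone: 7 3 1 0 0 / 0 0 0 0 0 / 0 3 0 0 0 / 0 0 0 0 0 / 0 0 0 0 21
t=3: a0@(4,4) a1@(2,1) a2@(4,4) a3@(4,4) a4@(4,4) a5@(4,4) a6@(4,4) a7@(4,4) a8@(0,0) | pheromone: 8 2 0 0 0 / 0 0 0 0 0 / 0 4 0 0 0 / 0 0 0 0 0 / 0 0 0 0 34
t=4: a0@(4,4) a1@(2,1) a2@(4,4) a3@(4,4) a4@(4,4) a5@(4,4) a6@(4,4) a7@(4,4) a8@(4,4) | pheromone: 7 1 0 0 0 / 0 0 0 0 0 / 0 5 0 0 0 / 0 0 0 0 0 / 0 0 0 0 49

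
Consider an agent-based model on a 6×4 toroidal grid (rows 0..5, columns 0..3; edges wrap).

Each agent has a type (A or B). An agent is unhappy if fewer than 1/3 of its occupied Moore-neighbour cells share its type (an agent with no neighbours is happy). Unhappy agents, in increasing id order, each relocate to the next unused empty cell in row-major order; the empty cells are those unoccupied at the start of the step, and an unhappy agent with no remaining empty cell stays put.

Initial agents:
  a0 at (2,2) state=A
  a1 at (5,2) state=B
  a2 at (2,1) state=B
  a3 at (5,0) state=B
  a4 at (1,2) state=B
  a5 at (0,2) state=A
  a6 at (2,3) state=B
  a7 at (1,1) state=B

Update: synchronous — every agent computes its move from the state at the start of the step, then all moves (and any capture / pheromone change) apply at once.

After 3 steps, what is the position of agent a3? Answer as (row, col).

t=1: a0@(0,0):A a1@(0,1):B a2@(2,1):B a3@(5,0):B a4@(1,2):B a5@(0,3):A a6@(2,3):B a7@(1,1):B
t=2: a0@(0,2):A a1@(0,1):B a2@(2,1):B a3@(5,0):B a4@(1,2):B a5@(0,3):A a6@(2,3):B a7@(1,1):B
t=3: a0@(0,0):A a1@(0,1):B a2@(2,1):B a3@(5,0):B a4@(1,2):B a5@(0,3):A a6@(2,3):B a7@(1,1):B

(5, 0)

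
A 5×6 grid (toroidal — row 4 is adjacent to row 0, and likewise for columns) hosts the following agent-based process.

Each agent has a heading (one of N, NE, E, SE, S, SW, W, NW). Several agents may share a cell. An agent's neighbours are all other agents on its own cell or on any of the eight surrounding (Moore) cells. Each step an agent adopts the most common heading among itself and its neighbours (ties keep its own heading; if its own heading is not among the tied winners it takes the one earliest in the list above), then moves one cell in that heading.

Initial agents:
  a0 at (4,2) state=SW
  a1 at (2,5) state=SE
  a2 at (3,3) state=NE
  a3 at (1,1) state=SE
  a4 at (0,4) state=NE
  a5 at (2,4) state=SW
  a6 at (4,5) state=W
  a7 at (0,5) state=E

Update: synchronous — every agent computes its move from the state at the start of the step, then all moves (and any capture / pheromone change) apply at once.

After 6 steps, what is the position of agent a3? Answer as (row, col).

t=1: a0@(0,1):SW a1@(3,0):SE a2@(4,2):SW a3@(2,2):SE a4@(4,5):NE a5@(3,3):SW a6@(4,4):W a7@(0,0):E
t=2: a0@(1,0):SW a1@(4,1):SE a2@(0,1):SW a3@(3,3):SE a4@(3,0):NE a5@(4,2):SW a6@(4,3):W a7@(0,1):E
t=3: a0@(2,5):SW a1@(0,0):SW a2@(1,0):SW a3@(4,4):SE a4@(2,1):NE a5@(0,1):SW a6@(4,2):W a7@(1,0):SW
t=4: a0@(3,4):SW a1@(1,5):SW a2@(2,5):SW a3@(0,5):SE a4@(3,0):SW a5@(1,0):SW a6@(4,1):W a7@(2,5):SW
t=5: a0@(4,3):SW a1@(2,4):SW a2@(3,4):SW a3@(1,4):SW a4@(4,5):SW a5@(2,5):SW a6@(4,0):W a7@(3,4):SW
t=6: a0@(0,2):SW a1@(3,3):SW a2@(4,3):SW a3@(2,3):SW a4@(0,4):SW a5@(3,4):SW a6@(4,5):W a7@(4,3):SW

(2, 3)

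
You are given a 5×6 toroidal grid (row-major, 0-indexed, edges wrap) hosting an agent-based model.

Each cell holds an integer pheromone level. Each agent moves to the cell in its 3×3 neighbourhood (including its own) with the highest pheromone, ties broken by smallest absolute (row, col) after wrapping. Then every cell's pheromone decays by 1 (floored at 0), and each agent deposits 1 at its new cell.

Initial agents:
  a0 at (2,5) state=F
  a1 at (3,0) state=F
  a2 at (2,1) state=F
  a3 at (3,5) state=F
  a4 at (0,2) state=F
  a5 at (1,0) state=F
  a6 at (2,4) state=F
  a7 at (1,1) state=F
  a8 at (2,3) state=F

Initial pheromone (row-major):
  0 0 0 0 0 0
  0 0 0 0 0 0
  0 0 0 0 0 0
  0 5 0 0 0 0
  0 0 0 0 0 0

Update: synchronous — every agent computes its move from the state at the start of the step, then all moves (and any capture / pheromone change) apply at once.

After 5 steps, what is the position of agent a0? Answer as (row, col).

(0, 0)

t=1: a0@(1,0) a1@(3,1) a2@(3,1) a3@(2,0) a4@(0,1) a5@(0,0) a6@(1,3) a7@(0,0) a8@(1,2) | pheromone: 2 1 0 0 0 0 / 1 0 1 1 0 0 / 1 0 0 0 0 0 / 0 6 0 0 0 0 / 0 0 0 0 0 0
t=2: a0@(0,0) a1@(3,1) a2@(3,1) a3@(3,1) a4@(0,0) a5@(0,0) a6@(1,2) a7@(0,0) a8@(0,1) | pheromone: 5 1 0 0 0 0 / 0 0 1 0 0 0 / 0 0 0 0 0 0 / 0 8 0 0 0 0 / 0 0 0 0 0 0
t=3: a0@(0,0) a1@(3,1) a2@(3,1) a3@(3,1) a4@(0,0) a5@(0,0) a6@(0,1) a7@(0,0) a8@(0,0) | pheromone: 9 1 0 0 0 0 / 0 0 0 0 0 0 / 0 0 0 0 0 0 / 0 10 0 0 0 0 / 0 0 0 0 0 0
t=4: a0@(0,0) a1@(3,1) a2@(3,1) a3@(3,1) a4@(0,0) a5@(0,0) a6@(0,0) a7@(0,0) a8@(0,0) | pheromone: 14 0 0 0 0 0 / 0 0 0 0 0 0 / 0 0 0 0 0 0 / 0 12 0 0 0 0 / 0 0 0 0 0 0
t=5: a0@(0,0) a1@(3,1) a2@(3,1) a3@(3,1) a4@(0,0) a5@(0,0) a6@(0,0) a7@(0,0) a8@(0,0) | pheromone: 19 0 0 0 0 0 / 0 0 0 0 0 0 / 0 0 0 0 0 0 / 0 14 0 0 0 0 / 0 0 0 0 0 0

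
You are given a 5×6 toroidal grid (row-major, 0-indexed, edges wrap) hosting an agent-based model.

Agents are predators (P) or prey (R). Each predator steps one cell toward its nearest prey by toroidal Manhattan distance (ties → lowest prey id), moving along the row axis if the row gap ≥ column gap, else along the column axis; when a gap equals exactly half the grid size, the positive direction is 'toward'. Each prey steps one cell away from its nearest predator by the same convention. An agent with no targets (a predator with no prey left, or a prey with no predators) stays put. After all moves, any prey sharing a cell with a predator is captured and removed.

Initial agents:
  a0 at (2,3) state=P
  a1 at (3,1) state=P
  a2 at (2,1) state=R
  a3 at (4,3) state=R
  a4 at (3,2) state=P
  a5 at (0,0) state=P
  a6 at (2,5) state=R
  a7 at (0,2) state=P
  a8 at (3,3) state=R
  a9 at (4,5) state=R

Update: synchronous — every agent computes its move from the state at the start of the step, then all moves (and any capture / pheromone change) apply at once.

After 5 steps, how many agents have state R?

t=1: a0@(3,3):P a1@(2,1):P a2@(1,1):R a3@(0,3):R a4@(3,3):P a5@(4,0):P a6@(2,0):R a7@(4,2):P a8@(4,3):R a9@(3,5):R
t=2: a0@(4,3):P a1@(1,1):P a2@(0,1):R a3@(1,3):R a4@(4,3):P a5@(3,0):P a6@(2,5):R a7@(4,3):P a8@(0,3):R
t=3: a0@(0,3):P a1@(0,1):P a2@(4,1):R a3@(2,3):R a4@(0,3):P a5@(2,0):P a6@(1,5):R a7@(0,3):P a8@(1,3):R
t=4: a0@(1,3):P a1@(4,1):P a2@(3,1):R a3@(3,3):R a4@(1,3):P a5@(1,0):P a6@(0,5):R a7@(1,3):P a8@(2,3):R
t=5: a0@(2,3):P a1@(3,1):P a2@(2,1):R a3@(4,3):R a4@(2,3):P a5@(0,0):P a6@(4,5):R a7@(2,3):P a8@(3,3):R

4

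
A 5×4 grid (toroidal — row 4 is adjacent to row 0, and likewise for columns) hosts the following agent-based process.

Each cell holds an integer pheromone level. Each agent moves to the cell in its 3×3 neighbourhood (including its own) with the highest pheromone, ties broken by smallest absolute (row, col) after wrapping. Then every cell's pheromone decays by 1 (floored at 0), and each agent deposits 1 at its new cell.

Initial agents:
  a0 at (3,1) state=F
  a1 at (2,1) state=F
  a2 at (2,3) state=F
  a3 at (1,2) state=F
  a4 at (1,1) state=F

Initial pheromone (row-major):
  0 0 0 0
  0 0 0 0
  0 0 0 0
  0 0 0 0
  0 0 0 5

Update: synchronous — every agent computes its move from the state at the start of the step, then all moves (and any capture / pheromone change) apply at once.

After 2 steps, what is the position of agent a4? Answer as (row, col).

(4, 3)

t=1: a0@(2,0) a1@(1,0) a2@(1,0) a3@(0,1) a4@(0,0) | pheromone: 1 1 0 0 / 2 0 0 0 / 1 0 0 0 / 0 0 0 0 / 0 0 0 4
t=2: a0@(1,0) a1@(1,0) a2@(1,0) a3@(1,0) a4@(4,3) | pheromone: 0 0 0 0 / 5 0 0 0 / 0 0 0 0 / 0 0 0 0 / 0 0 0 4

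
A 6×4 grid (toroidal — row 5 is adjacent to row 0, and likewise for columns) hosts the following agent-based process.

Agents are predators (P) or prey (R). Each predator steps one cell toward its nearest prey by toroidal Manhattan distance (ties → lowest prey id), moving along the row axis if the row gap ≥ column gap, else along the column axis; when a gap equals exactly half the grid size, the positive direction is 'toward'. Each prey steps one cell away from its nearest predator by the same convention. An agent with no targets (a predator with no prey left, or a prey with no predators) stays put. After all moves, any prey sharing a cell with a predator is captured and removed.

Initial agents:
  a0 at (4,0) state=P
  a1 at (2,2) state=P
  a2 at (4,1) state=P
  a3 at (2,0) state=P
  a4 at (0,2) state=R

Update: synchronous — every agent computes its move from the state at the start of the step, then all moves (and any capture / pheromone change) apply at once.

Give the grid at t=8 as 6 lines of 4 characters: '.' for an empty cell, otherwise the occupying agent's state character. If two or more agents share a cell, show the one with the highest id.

....
....
....
....
....
P.PP

t=1: a0@(5,0):P a1@(1,2):P a2@(5,1):P a3@(1,0):P a4@(5,2):R
t=2: a0@(5,1):P a1@(0,2):P a2@(5,2):P a3@(0,0):P a4@(5,3):R
t=3: a0@(5,2):P a1@(5,2):P a2@(5,3):P a3@(5,0):P
t=4: (unchanged — steady state)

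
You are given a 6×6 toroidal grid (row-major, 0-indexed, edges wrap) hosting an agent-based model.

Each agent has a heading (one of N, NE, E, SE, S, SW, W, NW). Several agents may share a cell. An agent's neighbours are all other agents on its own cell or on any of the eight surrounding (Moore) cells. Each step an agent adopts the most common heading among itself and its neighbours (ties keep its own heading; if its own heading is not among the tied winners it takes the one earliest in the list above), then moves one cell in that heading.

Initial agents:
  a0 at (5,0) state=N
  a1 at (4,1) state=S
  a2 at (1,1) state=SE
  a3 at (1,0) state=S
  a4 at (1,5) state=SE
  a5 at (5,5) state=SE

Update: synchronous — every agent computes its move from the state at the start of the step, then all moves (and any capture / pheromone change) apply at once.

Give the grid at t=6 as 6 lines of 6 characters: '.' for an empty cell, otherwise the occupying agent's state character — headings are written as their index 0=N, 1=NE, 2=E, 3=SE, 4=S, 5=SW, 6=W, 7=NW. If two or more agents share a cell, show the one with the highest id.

......
33...3
......
......
.4....
.....3

t=1: a0@(4,0):N a1@(5,1):S a2@(2,2):SE a3@(2,1):SE a4@(2,0):SE a5@(0,0):SE
t=2: a0@(3,0):N a1@(0,1):S a2@(3,3):SE a3@(3,2):SE a4@(3,1):SE a5@(1,1):SE
t=3: a0@(2,0):N a1@(1,1):S a2@(4,4):SE a3@(4,3):SE a4@(4,2):SE a5@(2,2):SE
t=4: a0@(1,0):N a1@(2,1):S a2@(5,5):SE a3@(5,4):SE a4@(5,3):SE a5@(3,3):SE
t=5: a0@(0,0):N a1@(3,1):S a2@(0,0):SE a3@(0,5):SE a4@(0,4):SE a5@(4,4):SE
t=6: a0@(1,1):SE a1@(4,1):S a2@(1,1):SE a3@(1,0):SE a4@(1,5):SE a5@(5,5):SE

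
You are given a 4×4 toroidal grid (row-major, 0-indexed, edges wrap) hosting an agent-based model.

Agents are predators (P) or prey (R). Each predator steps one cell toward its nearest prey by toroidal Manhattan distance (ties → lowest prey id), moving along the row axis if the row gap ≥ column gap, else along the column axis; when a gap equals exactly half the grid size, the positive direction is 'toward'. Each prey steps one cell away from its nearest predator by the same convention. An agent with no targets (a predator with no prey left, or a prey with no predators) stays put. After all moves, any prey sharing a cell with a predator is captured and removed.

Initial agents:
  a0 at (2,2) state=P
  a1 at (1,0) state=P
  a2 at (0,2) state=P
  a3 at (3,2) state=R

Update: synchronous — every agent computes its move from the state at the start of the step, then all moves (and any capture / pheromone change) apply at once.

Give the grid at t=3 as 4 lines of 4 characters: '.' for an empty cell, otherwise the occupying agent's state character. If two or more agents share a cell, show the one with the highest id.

P...
..P.
..R.
....

t=1: a0@(3,2):P a1@(2,0):P a2@(3,2):P a3@(0,2):R
t=2: a0@(0,2):P a1@(3,0):P a2@(0,2):P a3@(1,2):R
t=3: a0@(1,2):P a1@(0,0):P a2@(1,2):P a3@(2,2):R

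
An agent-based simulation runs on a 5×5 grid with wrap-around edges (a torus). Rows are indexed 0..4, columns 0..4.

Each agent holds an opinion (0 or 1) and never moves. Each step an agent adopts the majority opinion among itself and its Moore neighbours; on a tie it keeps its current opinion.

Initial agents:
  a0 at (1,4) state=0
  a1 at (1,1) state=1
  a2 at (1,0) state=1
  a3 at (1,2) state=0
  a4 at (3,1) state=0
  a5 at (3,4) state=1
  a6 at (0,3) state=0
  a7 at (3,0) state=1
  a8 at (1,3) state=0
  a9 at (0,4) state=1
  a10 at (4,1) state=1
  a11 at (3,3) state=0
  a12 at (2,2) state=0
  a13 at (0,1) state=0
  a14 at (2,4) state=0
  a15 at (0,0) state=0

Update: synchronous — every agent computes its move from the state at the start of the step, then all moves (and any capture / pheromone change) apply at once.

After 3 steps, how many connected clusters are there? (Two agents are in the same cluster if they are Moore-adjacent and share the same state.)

1

t=1: a0@(1,4):0 a1@(1,1):0 a2@(1,0):0 a3@(1,2):0 a4@(3,1):0 a5@(3,4):1 a6@(0,3):0 a7@(3,0):1 a8@(1,3):0 a9@(0,4):0 a10@(4,1):0 a11@(3,3):0 a12@(2,2):0 a13@(0,1):0 a14@(2,4):0 a15@(0,0):1
t=2: a0@(1,4):0 a1@(1,1):0 a2@(1,0):0 a3@(1,2):0 a4@(3,1):0 a5@(3,4):1 a6@(0,3):0 a7@(3,0):0 a8@(1,3):0 a9@(0,4):0 a10@(4,1):0 a11@(3,3):0 a12@(2,2):0 a13@(0,1):0 a14@(2,4):0 a15@(0,0):0
t=3: a0@(1,4):0 a1@(1,1):0 a2@(1,0):0 a3@(1,2):0 a4@(3,1):0 a5@(3,4):0 a6@(0,3):0 a7@(3,0):0 a8@(1,3):0 a9@(0,4):0 a10@(4,1):0 a11@(3,3):0 a12@(2,2):0 a13@(0,1):0 a14@(2,4):0 a15@(0,0):0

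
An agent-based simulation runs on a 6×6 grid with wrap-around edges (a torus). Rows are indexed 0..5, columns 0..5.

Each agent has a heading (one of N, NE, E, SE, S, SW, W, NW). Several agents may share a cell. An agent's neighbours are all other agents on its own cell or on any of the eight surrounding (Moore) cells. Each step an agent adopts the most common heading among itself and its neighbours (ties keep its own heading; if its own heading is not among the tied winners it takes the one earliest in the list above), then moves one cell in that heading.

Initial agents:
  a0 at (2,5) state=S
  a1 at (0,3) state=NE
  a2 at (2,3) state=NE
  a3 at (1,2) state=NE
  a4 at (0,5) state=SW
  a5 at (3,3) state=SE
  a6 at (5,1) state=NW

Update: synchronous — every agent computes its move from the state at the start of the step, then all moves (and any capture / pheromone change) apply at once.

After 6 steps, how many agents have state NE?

7

t=1: a0@(3,5):S a1@(5,4):NE a2@(1,4):NE a3@(0,3):NE a4@(1,4):SW a5@(4,4):SE a6@(4,0):NW
t=2: a0@(4,5):S a1@(4,5):NE a2@(0,5):NE a3@(5,4):NE a4@(0,5):NE a5@(5,5):SE a6@(3,5):NW
t=3: a0@(3,0):NE a1@(3,0):NE a2@(5,0):NE a3@(4,5):NE a4@(5,0):NE a5@(4,0):NE a6@(2,4):NW
t=4: a0@(2,1):NE a1@(2,1):NE a2@(4,1):NE a3@(3,0):NE a4@(4,1):NE a5@(3,1):NE a6@(1,3):NW
t=5: a0@(1,2):NE a1@(1,2):NE a2@(3,2):NE a3@(2,1):NE a4@(3,2):NE a5@(2,2):NE a6@(0,2):NW
t=6: a0@(0,3):NE a1@(0,3):NE a2@(2,3):NE a3@(1,2):NE a4@(2,3):NE a5@(1,3):NE a6@(5,3):NE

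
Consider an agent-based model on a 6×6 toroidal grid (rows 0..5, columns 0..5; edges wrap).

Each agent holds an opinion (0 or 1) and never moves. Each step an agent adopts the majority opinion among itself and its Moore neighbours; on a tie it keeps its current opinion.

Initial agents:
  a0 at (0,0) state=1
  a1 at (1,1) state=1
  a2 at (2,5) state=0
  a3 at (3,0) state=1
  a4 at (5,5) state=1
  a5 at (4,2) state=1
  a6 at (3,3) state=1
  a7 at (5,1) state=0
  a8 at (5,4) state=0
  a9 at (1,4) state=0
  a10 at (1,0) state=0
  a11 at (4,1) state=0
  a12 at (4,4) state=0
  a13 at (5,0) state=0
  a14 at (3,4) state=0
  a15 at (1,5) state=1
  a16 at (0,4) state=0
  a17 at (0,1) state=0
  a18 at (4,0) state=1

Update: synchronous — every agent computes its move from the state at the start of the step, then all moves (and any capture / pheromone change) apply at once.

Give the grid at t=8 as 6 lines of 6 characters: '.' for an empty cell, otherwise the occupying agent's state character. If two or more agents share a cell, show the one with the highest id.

t=1: a0@(0,0):1 a1@(1,1):1 a2@(2,5):0 a3@(3,0):1 a4@(5,5):0 a5@(4,2):1 a6@(3,3):1 a7@(5,1):0 a8@(5,4):0 a9@(1,4):0 a10@(1,0):0 a11@(4,1):0 a12@(4,4):0 a13@(5,0):0 a14@(3,4):0 a15@(1,5):0 a16@(0,4):0 a17@(0,1):0 a18@(4,0):1
t=2: a0@(0,0):0 a1@(1,1):1 a2@(2,5):0 a3@(3,0):1 a4@(5,5):0 a5@(4,2):1 a6@(3,3):1 a7@(5,1):0 a8@(5,4):0 a9@(1,4):0 a10@(1,0):0 a11@(4,1):0 a12@(4,4):0 a13@(5,0):0 a14@(3,4):0 a15@(1,5):0 a16@(0,4):0 a17@(0,1):0 a18@(4,0):0
t=3: a0@(0,0):0 a1@(1,1):0 a2@(2,5):0 a3@(3,0):0 a4@(5,5):0 a5@(4,2):1 a6@(3,3):1 a7@(5,1):0 a8@(5,4):0 a9@(1,4):0 a10@(1,0):0 a11@(4,1):0 a12@(4,4):0 a13@(5,0):0 a14@(3,4):0 a15@(1,5):0 a16@(0,4):0 a17@(0,1):0 a18@(4,0):0
t=4: (unchanged — steady state)

00..0.
00..00
.....0
0..10.
001.0.
00..00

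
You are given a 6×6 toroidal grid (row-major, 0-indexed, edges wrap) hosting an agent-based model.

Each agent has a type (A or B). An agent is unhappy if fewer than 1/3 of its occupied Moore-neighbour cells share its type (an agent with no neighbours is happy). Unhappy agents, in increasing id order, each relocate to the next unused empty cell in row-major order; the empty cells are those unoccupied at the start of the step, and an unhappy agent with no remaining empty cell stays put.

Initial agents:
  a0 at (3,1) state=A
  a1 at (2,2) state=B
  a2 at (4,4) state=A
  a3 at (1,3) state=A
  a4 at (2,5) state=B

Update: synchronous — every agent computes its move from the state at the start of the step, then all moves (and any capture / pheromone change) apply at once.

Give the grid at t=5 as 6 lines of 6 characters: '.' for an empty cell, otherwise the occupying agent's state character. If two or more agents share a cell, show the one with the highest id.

ABA...
......
.....B
......
....A.
......

t=1: a0@(0,0):A a1@(0,1):B a2@(4,4):A a3@(0,2):A a4@(2,5):B
t=2: a0@(0,3):A a1@(0,4):B a2@(4,4):A a3@(0,5):A a4@(2,5):B
t=3: a0@(0,0):A a1@(0,1):B a2@(4,4):A a3@(0,2):A a4@(2,5):B
t=4: a0@(0,3):A a1@(0,4):B a2@(4,4):A a3@(0,5):A a4@(2,5):B
t=5: a0@(0,0):A a1@(0,1):B a2@(4,4):A a3@(0,2):A a4@(2,5):B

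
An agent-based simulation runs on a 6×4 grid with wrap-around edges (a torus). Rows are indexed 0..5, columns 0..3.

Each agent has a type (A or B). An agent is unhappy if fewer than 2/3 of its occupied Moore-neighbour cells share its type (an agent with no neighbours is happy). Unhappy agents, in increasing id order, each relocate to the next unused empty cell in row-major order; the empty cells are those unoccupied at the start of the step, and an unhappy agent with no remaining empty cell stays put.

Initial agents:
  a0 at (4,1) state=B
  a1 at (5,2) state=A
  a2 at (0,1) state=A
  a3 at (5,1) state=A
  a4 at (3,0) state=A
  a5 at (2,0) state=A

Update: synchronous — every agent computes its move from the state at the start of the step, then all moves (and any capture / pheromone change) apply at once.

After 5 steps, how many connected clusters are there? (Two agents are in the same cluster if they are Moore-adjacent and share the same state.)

t=1: a0@(0,0):B a1@(5,2):A a2@(0,1):A a3@(5,1):A a4@(0,2):A a5@(2,0):A
t=2: a0@(0,3):B a1@(5,2):A a2@(0,1):A a3@(5,1):A a4@(0,2):A a5@(2,0):A
t=3: a0@(0,0):B a1@(5,2):A a2@(0,1):A a3@(5,1):A a4@(0,2):A a5@(2,0):A
t=4: a0@(0,3):B a1@(5,2):A a2@(0,1):A a3@(5,1):A a4@(0,2):A a5@(2,0):A
t=5: a0@(0,0):B a1@(5,2):A a2@(0,1):A a3@(5,1):A a4@(0,2):A a5@(2,0):A

3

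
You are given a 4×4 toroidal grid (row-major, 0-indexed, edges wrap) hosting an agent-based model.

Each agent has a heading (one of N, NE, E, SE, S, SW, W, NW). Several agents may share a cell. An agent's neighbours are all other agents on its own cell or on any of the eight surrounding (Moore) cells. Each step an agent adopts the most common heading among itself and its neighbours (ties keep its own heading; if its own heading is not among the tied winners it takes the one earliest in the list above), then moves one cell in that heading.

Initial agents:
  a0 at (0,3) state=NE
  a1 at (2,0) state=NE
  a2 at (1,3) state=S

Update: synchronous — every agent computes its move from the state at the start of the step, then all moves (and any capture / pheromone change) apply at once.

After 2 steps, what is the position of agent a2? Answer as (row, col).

t=1: a0@(3,0):NE a1@(1,1):NE a2@(0,0):NE
t=2: a0@(2,1):NE a1@(0,2):NE a2@(3,1):NE

(3, 1)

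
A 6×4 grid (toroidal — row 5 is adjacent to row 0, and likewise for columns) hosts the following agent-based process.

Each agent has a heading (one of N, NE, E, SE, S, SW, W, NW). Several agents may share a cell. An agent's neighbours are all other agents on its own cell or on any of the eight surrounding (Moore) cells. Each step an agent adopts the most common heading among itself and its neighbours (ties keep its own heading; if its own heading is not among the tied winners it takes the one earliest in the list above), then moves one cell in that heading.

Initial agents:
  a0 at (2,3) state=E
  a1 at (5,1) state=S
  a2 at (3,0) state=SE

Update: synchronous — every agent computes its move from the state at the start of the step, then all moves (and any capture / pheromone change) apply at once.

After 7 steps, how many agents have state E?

t=1: a0@(2,0):E a1@(0,1):S a2@(4,1):SE
t=2: a0@(2,1):E a1@(1,1):S a2@(5,2):SE
t=3: a0@(2,2):E a1@(2,1):S a2@(0,3):SE
t=4: a0@(2,3):E a1@(3,1):S a2@(1,0):SE
t=5: a0@(2,0):E a1@(4,1):S a2@(2,1):SE
t=6: a0@(2,1):E a1@(5,1):S a2@(3,2):SE
t=7: a0@(2,2):E a1@(0,1):S a2@(4,3):SE

1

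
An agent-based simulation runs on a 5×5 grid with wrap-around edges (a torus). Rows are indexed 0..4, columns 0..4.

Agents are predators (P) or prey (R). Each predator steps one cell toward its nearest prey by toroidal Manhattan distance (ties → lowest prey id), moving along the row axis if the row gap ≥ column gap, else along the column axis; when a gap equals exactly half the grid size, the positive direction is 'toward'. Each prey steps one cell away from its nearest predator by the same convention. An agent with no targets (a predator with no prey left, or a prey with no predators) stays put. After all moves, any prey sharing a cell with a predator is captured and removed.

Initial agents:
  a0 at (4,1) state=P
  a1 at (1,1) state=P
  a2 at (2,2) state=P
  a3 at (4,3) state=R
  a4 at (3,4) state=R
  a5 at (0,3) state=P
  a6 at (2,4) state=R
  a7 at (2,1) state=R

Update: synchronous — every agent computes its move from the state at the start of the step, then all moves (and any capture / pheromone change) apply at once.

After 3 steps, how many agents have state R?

3

t=1: a0@(4,2):P a1@(2,1):P a2@(2,1):P a3@(3,3):R a4@(3,3):R a5@(4,3):P a6@(2,0):R a7@(3,1):R
t=2: a0@(3,2):P a1@(2,0):P a2@(2,0):P a3@(2,3):R a4@(2,3):R a5@(3,3):P a6@(2,4):R a7@(4,1):R
t=3: a0@(2,2):P a1@(2,4):P a2@(2,4):P a3@(1,3):R a4@(1,3):R a5@(2,3):P a7@(0,1):R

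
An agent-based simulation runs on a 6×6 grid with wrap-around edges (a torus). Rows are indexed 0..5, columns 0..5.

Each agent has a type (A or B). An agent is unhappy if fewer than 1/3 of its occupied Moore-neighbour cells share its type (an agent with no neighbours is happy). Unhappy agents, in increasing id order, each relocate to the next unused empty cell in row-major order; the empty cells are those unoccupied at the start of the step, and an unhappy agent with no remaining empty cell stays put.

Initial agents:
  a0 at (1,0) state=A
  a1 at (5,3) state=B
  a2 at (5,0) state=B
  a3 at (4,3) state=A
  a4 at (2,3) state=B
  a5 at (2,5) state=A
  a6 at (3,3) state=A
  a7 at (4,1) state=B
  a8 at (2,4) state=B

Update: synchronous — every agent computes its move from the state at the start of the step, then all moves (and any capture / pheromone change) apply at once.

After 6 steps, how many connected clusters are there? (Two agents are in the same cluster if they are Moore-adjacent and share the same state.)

t=1: a0@(1,0):A a1@(0,0):B a2@(5,0):B a3@(4,3):A a4@(2,3):B a5@(2,5):A a6@(3,3):A a7@(4,1):B a8@(2,4):B
t=2: (unchanged — steady state)

4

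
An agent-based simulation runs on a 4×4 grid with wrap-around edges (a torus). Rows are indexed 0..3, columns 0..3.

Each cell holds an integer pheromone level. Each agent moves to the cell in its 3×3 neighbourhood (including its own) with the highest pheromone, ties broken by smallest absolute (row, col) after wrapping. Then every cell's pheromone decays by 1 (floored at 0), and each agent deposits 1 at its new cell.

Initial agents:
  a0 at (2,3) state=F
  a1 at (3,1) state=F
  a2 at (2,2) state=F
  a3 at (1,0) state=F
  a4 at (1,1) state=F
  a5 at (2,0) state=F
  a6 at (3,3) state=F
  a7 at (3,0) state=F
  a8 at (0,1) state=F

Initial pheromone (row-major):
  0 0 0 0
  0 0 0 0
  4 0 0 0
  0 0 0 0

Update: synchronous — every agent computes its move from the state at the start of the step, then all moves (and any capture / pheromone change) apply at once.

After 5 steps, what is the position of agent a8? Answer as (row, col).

t=1: a0@(2,0) a1@(2,0) a2@(1,1) a3@(2,0) a4@(2,0) a5@(2,0) a6@(2,0) a7@(2,0) a8@(0,0) | pheromone: 1 0 0 0 / 0 1 0 0 / 10 0 0 0 / 0 0 0 0
t=2: a0@(2,0) a1@(2,0) a2@(2,0) a3@(2,0) a4@(2,0) a5@(2,0) a6@(2,0) a7@(2,0) a8@(0,0) | pheromone: 1 0 0 0 / 0 0 0 0 / 17 0 0 0 / 0 0 0 0
t=3: a0@(2,0) a1@(2,0) a2@(2,0) a3@(2,0) a4@(2,0) a5@(2,0) a6@(2,0) a7@(2,0) a8@(0,0) | pheromone: 1 0 0 0 / 0 0 0 0 / 24 0 0 0 / 0 0 0 0
t=4: a0@(2,0) a1@(2,0) a2@(2,0) a3@(2,0) a4@(2,0) a5@(2,0) a6@(2,0) a7@(2,0) a8@(0,0) | pheromone: 1 0 0 0 / 0 0 0 0 / 31 0 0 0 / 0 0 0 0
t=5: a0@(2,0) a1@(2,0) a2@(2,0) a3@(2,0) a4@(2,0) a5@(2,0) a6@(2,0) a7@(2,0) a8@(0,0) | pheromone: 1 0 0 0 / 0 0 0 0 / 38 0 0 0 / 0 0 0 0

(0, 0)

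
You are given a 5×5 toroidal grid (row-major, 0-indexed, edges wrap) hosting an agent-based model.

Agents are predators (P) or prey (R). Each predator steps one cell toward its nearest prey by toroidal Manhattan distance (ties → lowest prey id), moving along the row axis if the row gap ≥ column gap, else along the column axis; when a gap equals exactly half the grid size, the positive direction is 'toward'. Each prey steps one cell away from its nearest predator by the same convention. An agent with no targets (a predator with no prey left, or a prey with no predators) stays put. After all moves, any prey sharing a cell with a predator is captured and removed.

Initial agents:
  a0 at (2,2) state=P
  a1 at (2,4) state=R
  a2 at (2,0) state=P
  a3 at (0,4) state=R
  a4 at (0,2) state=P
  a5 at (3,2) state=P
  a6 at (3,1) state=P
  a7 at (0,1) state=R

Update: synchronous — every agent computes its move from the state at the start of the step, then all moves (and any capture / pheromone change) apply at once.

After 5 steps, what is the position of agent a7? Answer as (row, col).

(2, 4)

t=1: a0@(2,3):P a2@(2,4):P a3@(0,0):R a4@(0,1):P a5@(3,3):P a6@(4,1):P a7@(0,0):R
t=2: a0@(1,3):P a2@(1,4):P a3@(0,4):R a4@(0,0):P a5@(4,3):P a6@(0,1):P a7@(0,4):R
t=3: a0@(0,3):P a2@(0,4):P a3@(4,4):R a4@(0,4):P a5@(0,3):P a6@(0,0):P a7@(4,4):R
t=4: a0@(4,3):P a2@(4,4):P a3@(3,4):R a4@(4,4):P a5@(4,3):P a6@(4,0):P a7@(3,4):R
t=5: a0@(3,3):P a2@(3,4):P a3@(2,4):R a4@(3,4):P a5@(3,3):P a6@(3,0):P a7@(2,4):R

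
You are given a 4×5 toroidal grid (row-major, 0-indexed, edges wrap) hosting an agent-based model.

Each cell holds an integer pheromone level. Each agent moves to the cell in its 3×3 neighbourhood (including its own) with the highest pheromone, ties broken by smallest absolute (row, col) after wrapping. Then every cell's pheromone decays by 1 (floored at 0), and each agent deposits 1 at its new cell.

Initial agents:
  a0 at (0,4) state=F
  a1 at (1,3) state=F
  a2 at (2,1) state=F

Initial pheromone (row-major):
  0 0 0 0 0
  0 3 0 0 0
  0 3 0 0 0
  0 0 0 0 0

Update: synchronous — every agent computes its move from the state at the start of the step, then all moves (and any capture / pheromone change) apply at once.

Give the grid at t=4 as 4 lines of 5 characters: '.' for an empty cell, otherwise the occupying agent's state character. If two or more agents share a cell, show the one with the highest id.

.....
.F...
.....
.....

t=1: a0@(0,0) a1@(0,2) a2@(1,1) | pheromone: 1 0 1 0 0 / 0 3 0 0 0 / 0 2 0 0 0 / 0 0 0 0 0
t=2: a0@(1,1) a1@(1,1) a2@(1,1) | pheromone: 0 0 0 0 0 / 0 5 0 0 0 / 0 1 0 0 0 / 0 0 0 0 0
t=3: a0@(1,1) a1@(1,1) a2@(1,1) | pheromone: 0 0 0 0 0 / 0 7 0 0 0 / 0 0 0 0 0 / 0 0 0 0 0
t=4: a0@(1,1) a1@(1,1) a2@(1,1) | pheromone: 0 0 0 0 0 / 0 9 0 0 0 / 0 0 0 0 0 / 0 0 0 0 0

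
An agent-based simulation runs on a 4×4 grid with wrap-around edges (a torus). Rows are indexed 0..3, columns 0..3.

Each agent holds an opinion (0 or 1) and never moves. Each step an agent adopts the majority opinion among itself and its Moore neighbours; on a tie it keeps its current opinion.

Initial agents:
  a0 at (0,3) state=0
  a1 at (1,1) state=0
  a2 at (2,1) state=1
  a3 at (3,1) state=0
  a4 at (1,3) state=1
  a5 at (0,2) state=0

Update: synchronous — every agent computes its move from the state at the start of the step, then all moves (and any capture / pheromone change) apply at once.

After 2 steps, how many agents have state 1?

t=1: a0@(0,3):0 a1@(1,1):0 a2@(2,1):0 a3@(3,1):0 a4@(1,3):0 a5@(0,2):0
t=2: (unchanged — steady state)

0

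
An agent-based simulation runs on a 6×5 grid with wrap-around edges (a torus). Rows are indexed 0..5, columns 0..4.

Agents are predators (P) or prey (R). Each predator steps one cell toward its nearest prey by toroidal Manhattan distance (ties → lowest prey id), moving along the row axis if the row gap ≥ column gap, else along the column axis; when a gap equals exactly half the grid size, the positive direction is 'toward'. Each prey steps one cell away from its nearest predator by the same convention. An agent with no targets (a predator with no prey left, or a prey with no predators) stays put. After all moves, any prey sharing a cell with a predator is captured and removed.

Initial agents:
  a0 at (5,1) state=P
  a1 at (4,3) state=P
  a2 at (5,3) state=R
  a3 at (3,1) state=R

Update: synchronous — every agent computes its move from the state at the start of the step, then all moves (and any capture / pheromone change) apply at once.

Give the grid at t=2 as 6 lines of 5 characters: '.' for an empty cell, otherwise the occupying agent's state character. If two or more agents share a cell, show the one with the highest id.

..PP.
.R.R.
.....
.....
.....
.....

t=1: a0@(5,2):P a1@(5,3):P a2@(0,3):R a3@(2,1):R
t=2: a0@(0,2):P a1@(0,3):P a2@(1,3):R a3@(1,1):R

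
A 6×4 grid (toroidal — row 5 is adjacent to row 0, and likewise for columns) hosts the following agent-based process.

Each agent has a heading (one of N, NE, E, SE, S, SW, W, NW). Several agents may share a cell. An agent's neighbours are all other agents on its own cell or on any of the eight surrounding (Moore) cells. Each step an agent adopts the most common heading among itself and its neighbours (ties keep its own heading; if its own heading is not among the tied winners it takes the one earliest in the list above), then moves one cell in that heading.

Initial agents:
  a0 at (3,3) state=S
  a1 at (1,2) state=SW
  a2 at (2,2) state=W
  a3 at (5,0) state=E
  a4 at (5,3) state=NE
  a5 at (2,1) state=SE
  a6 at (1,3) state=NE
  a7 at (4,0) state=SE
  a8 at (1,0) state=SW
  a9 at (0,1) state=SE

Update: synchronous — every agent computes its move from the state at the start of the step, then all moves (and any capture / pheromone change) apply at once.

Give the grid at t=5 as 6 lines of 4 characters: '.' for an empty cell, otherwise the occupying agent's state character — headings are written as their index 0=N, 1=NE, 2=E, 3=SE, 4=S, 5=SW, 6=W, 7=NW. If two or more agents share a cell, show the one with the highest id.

..55
5...
...4
.3..
.3..
5...

t=1: a0@(4,3):S a1@(2,3):SE a2@(2,1):W a3@(0,1):SE a4@(4,0):NE a5@(3,0):SW a6@(2,2):SW a7@(5,1):SE a8@(2,1):SE a9@(1,0):SW
t=2: a0@(5,3):S a1@(3,2):SW a2@(3,0):SW a3@(1,2):SE a4@(3,1):NE a5@(4,1):SE a6@(3,3):SE a7@(0,2):SE a8@(3,0):SW a9@(2,1):SE
t=3: a0@(0,3):S a1@(4,3):SE a2@(4,1):SE a3@(2,3):SE a4@(4,0):SW a5@(5,0):SW a6@(4,2):SW a7@(1,3):SE a8@(4,1):SE a9@(3,0):SW
t=4: a0@(1,3):S a1@(5,2):SW a2@(5,0):SW a3@(3,0):SE a4@(5,3):SW a5@(0,1):SE a6@(5,3):SE a7@(2,0):SE a8@(5,0):SW a9@(4,1):SE
t=5: a0@(2,3):S a1@(0,3):SE a2@(0,3):SW a3@(4,1):SE a4@(0,2):SW a5@(1,0):SW a6@(0,2):SW a7@(3,1):SE a8@(0,3):SW a9@(5,0):SW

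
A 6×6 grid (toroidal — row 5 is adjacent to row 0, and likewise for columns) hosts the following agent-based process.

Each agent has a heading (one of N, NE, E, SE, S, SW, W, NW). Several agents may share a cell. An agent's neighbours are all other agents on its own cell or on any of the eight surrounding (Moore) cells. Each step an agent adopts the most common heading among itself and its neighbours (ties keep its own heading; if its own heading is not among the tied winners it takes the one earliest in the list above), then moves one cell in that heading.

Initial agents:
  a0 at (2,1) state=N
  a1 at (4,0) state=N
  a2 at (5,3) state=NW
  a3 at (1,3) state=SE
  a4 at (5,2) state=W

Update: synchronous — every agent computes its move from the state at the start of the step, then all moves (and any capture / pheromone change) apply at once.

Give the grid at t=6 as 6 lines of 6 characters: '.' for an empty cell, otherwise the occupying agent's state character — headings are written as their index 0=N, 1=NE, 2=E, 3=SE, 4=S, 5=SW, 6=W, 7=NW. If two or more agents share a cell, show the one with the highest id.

......
......
.0....
.0....
0.....
..67..

t=1: a0@(1,1):N a1@(3,0):N a2@(4,2):NW a3@(2,4):SE a4@(5,1):W
t=2: a0@(0,1):N a1@(2,0):N a2@(3,1):NW a3@(3,5):SE a4@(5,0):W
t=3: a0@(5,1):N a1@(1,0):N a2@(2,0):NW a3@(4,0):SE a4@(5,5):W
t=4: a0@(4,1):N a1@(0,0):N a2@(1,5):NW a3@(5,1):SE a4@(5,4):W
t=5: a0@(3,1):N a1@(5,0):N a2@(0,4):NW a3@(4,1):N a4@(5,3):W
t=6: a0@(2,1):N a1@(4,0):N a2@(5,3):NW a3@(3,1):N a4@(5,2):W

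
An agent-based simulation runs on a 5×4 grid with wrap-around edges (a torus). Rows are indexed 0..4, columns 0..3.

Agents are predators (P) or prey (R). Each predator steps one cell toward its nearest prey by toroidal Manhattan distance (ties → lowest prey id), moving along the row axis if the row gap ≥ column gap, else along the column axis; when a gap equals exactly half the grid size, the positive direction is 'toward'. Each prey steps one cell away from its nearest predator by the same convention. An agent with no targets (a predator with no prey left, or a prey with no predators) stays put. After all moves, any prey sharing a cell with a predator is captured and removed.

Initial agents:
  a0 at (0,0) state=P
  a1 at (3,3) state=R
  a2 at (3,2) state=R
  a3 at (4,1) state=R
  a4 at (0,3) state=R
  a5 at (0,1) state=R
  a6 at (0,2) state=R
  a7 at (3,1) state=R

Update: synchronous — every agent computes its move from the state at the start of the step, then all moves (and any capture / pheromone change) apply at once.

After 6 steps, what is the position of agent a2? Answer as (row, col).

(3, 2)

t=1: a0@(0,3):P a1@(2,3):R a2@(2,2):R a3@(3,1):R a4@(0,2):R a5@(0,2):R a6@(0,1):R a7@(2,1):R
t=2: a0@(0,2):P a1@(3,3):R a2@(3,2):R a3@(2,1):R a4@(0,1):R a5@(0,1):R a6@(0,0):R a7@(3,1):R
t=3: a0@(0,1):P a1@(2,3):R a2@(2,2):R a3@(3,1):R a4@(0,0):R a5@(0,0):R a6@(0,3):R a7@(2,1):R
t=4: a0@(0,0):P a1@(3,3):R a2@(3,2):R a3@(2,1):R a4@(0,3):R a5@(0,3):R a6@(0,2):R a7@(3,1):R
t=5: a0@(0,3):P a1@(2,3):R a2@(2,2):R a3@(3,1):R a4@(0,2):R a5@(0,2):R a6@(0,1):R a7@(2,1):R
t=6: a0@(0,2):P a1@(3,3):R a2@(3,2):R a3@(2,1):R a4@(0,1):R a5@(0,1):R a6@(0,0):R a7@(3,1):R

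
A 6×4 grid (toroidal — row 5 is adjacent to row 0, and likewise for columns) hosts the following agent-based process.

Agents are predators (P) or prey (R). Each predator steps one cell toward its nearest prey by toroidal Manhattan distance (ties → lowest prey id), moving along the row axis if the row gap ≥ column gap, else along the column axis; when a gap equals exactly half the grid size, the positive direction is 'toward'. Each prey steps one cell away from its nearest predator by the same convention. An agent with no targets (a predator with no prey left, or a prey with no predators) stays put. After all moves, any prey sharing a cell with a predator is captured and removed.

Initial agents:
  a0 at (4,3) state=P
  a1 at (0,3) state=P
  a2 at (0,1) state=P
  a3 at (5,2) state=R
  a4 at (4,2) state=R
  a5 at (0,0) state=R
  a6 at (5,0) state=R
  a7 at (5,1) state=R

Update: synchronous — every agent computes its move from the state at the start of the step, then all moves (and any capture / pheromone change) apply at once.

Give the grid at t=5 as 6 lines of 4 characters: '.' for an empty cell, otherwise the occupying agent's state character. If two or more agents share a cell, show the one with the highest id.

PR..
....
..R.
....
.RP.
....

t=1: a0@(4,2):P a1@(0,0):P a2@(0,0):P a3@(0,2):R a4@(4,1):R a5@(0,1):R a7@(4,1):R
t=2: a0@(4,1):P a1@(0,1):P a2@(0,1):P a3@(1,2):R a4@(4,0):R a5@(0,2):R a7@(4,0):R
t=3: a0@(4,0):P a1@(0,2):P a2@(0,2):P a3@(2,2):R a4@(4,3):R a5@(0,3):R a7@(4,3):R
t=4: a0@(4,3):P a1@(0,3):P a2@(0,3):P a3@(3,2):R a4@(4,2):R a5@(0,0):R a7@(4,2):R
t=5: a0@(4,2):P a1@(0,0):P a2@(0,0):P a3@(2,2):R a4@(4,1):R a5@(0,1):R a7@(4,1):R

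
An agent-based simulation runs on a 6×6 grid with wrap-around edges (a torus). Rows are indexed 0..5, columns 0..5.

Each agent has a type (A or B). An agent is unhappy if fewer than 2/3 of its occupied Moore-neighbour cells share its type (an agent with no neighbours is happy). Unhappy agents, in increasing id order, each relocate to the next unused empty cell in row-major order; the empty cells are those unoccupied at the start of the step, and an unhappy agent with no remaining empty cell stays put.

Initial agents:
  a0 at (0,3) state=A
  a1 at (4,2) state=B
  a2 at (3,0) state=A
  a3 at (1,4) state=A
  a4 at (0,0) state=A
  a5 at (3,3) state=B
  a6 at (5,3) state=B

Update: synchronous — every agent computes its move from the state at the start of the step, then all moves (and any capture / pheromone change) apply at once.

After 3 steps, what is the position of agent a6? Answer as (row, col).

(0, 5)

t=1: a0@(0,1):A a1@(4,2):B a2@(3,0):A a3@(1,4):A a4@(0,0):A a5@(3,3):B a6@(0,2):B
t=2: a0@(0,3):A a1@(4,2):B a2@(3,0):A a3@(1,4):A a4@(0,0):A a5@(3,3):B a6@(0,4):B
t=3: a0@(0,1):A a1@(4,2):B a2@(3,0):A a3@(0,2):A a4@(0,0):A a5@(3,3):B a6@(0,5):B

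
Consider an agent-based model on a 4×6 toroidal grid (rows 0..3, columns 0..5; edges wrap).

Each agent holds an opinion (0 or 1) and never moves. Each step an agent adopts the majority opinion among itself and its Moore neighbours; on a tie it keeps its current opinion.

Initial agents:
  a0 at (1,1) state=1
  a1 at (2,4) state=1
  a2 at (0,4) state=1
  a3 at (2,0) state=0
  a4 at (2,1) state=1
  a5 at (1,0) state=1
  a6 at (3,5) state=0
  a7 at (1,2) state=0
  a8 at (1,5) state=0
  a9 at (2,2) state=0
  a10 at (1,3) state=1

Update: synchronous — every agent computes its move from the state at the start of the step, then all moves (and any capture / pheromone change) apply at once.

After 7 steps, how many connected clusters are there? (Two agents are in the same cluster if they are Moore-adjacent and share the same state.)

t=1: a0@(1,1):1 a1@(2,4):1 a2@(0,4):1 a3@(2,0):0 a4@(2,1):1 a5@(1,0):1 a6@(3,5):0 a7@(1,2):1 a8@(1,5):1 a9@(2,2):1 a10@(1,3):1
t=2: a0@(1,1):1 a1@(2,4):1 a2@(0,4):1 a3@(2,0):1 a4@(2,1):1 a5@(1,0):1 a6@(3,5):0 a7@(1,2):1 a8@(1,5):1 a9@(2,2):1 a10@(1,3):1
t=3: a0@(1,1):1 a1@(2,4):1 a2@(0,4):1 a3@(2,0):1 a4@(2,1):1 a5@(1,0):1 a6@(3,5):1 a7@(1,2):1 a8@(1,5):1 a9@(2,2):1 a10@(1,3):1
t=4: (unchanged — steady state)

1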